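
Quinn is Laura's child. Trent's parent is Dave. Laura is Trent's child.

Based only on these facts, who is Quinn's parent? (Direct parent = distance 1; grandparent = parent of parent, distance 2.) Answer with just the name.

Answer: Laura

Derivation:
Reconstructing the parent chain from the given facts:
  Dave -> Trent -> Laura -> Quinn
(each arrow means 'parent of the next')
Positions in the chain (0 = top):
  position of Dave: 0
  position of Trent: 1
  position of Laura: 2
  position of Quinn: 3

Quinn is at position 3; the parent is 1 step up the chain, i.e. position 2: Laura.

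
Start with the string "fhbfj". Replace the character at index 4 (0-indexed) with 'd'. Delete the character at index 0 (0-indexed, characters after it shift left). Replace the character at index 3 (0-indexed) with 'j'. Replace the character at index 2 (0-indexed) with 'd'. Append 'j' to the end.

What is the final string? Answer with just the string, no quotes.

Applying each edit step by step:
Start: "fhbfj"
Op 1 (replace idx 4: 'j' -> 'd'): "fhbfj" -> "fhbfd"
Op 2 (delete idx 0 = 'f'): "fhbfd" -> "hbfd"
Op 3 (replace idx 3: 'd' -> 'j'): "hbfd" -> "hbfj"
Op 4 (replace idx 2: 'f' -> 'd'): "hbfj" -> "hbdj"
Op 5 (append 'j'): "hbdj" -> "hbdjj"

Answer: hbdjj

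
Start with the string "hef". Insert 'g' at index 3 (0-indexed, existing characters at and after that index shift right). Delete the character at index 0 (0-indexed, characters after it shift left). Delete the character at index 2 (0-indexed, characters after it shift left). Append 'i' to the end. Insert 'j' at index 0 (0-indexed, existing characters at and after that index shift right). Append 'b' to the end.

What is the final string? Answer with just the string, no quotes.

Answer: jefib

Derivation:
Applying each edit step by step:
Start: "hef"
Op 1 (insert 'g' at idx 3): "hef" -> "hefg"
Op 2 (delete idx 0 = 'h'): "hefg" -> "efg"
Op 3 (delete idx 2 = 'g'): "efg" -> "ef"
Op 4 (append 'i'): "ef" -> "efi"
Op 5 (insert 'j' at idx 0): "efi" -> "jefi"
Op 6 (append 'b'): "jefi" -> "jefib"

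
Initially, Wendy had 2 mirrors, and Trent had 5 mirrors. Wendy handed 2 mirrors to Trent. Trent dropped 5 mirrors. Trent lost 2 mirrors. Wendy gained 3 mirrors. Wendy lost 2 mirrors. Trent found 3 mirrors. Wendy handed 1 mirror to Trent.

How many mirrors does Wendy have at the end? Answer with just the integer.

Tracking counts step by step:
Start: Wendy=2, Trent=5
Event 1 (Wendy -> Trent, 2): Wendy: 2 -> 0, Trent: 5 -> 7. State: Wendy=0, Trent=7
Event 2 (Trent -5): Trent: 7 -> 2. State: Wendy=0, Trent=2
Event 3 (Trent -2): Trent: 2 -> 0. State: Wendy=0, Trent=0
Event 4 (Wendy +3): Wendy: 0 -> 3. State: Wendy=3, Trent=0
Event 5 (Wendy -2): Wendy: 3 -> 1. State: Wendy=1, Trent=0
Event 6 (Trent +3): Trent: 0 -> 3. State: Wendy=1, Trent=3
Event 7 (Wendy -> Trent, 1): Wendy: 1 -> 0, Trent: 3 -> 4. State: Wendy=0, Trent=4

Wendy's final count: 0

Answer: 0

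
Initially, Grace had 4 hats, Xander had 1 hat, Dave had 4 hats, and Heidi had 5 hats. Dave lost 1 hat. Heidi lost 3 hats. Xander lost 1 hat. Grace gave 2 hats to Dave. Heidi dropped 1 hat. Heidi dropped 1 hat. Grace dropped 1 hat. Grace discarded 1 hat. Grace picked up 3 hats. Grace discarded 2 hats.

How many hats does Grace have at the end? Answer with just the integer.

Tracking counts step by step:
Start: Grace=4, Xander=1, Dave=4, Heidi=5
Event 1 (Dave -1): Dave: 4 -> 3. State: Grace=4, Xander=1, Dave=3, Heidi=5
Event 2 (Heidi -3): Heidi: 5 -> 2. State: Grace=4, Xander=1, Dave=3, Heidi=2
Event 3 (Xander -1): Xander: 1 -> 0. State: Grace=4, Xander=0, Dave=3, Heidi=2
Event 4 (Grace -> Dave, 2): Grace: 4 -> 2, Dave: 3 -> 5. State: Grace=2, Xander=0, Dave=5, Heidi=2
Event 5 (Heidi -1): Heidi: 2 -> 1. State: Grace=2, Xander=0, Dave=5, Heidi=1
Event 6 (Heidi -1): Heidi: 1 -> 0. State: Grace=2, Xander=0, Dave=5, Heidi=0
Event 7 (Grace -1): Grace: 2 -> 1. State: Grace=1, Xander=0, Dave=5, Heidi=0
Event 8 (Grace -1): Grace: 1 -> 0. State: Grace=0, Xander=0, Dave=5, Heidi=0
Event 9 (Grace +3): Grace: 0 -> 3. State: Grace=3, Xander=0, Dave=5, Heidi=0
Event 10 (Grace -2): Grace: 3 -> 1. State: Grace=1, Xander=0, Dave=5, Heidi=0

Grace's final count: 1

Answer: 1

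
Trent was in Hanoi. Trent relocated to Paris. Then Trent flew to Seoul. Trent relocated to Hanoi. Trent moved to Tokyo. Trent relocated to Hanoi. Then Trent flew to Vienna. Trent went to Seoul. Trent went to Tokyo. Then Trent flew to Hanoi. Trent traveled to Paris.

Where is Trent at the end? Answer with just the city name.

Tracking Trent's location:
Start: Trent is in Hanoi.
After move 1: Hanoi -> Paris. Trent is in Paris.
After move 2: Paris -> Seoul. Trent is in Seoul.
After move 3: Seoul -> Hanoi. Trent is in Hanoi.
After move 4: Hanoi -> Tokyo. Trent is in Tokyo.
After move 5: Tokyo -> Hanoi. Trent is in Hanoi.
After move 6: Hanoi -> Vienna. Trent is in Vienna.
After move 7: Vienna -> Seoul. Trent is in Seoul.
After move 8: Seoul -> Tokyo. Trent is in Tokyo.
After move 9: Tokyo -> Hanoi. Trent is in Hanoi.
After move 10: Hanoi -> Paris. Trent is in Paris.

Answer: Paris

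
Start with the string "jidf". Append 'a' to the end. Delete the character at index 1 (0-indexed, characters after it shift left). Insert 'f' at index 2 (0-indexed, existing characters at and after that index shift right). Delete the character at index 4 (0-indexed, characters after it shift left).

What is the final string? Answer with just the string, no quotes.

Answer: jdff

Derivation:
Applying each edit step by step:
Start: "jidf"
Op 1 (append 'a'): "jidf" -> "jidfa"
Op 2 (delete idx 1 = 'i'): "jidfa" -> "jdfa"
Op 3 (insert 'f' at idx 2): "jdfa" -> "jdffa"
Op 4 (delete idx 4 = 'a'): "jdffa" -> "jdff"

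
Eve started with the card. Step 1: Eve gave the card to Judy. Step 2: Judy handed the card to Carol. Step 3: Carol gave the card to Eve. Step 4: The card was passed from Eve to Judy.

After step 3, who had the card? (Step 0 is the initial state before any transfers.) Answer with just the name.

Tracking the card holder through step 3:
After step 0 (start): Eve
After step 1: Judy
After step 2: Carol
After step 3: Eve

At step 3, the holder is Eve.

Answer: Eve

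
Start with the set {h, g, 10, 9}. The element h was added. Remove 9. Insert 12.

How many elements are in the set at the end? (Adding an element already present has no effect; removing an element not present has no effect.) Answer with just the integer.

Tracking the set through each operation:
Start: {10, 9, g, h}
Event 1 (add h): already present, no change. Set: {10, 9, g, h}
Event 2 (remove 9): removed. Set: {10, g, h}
Event 3 (add 12): added. Set: {10, 12, g, h}

Final set: {10, 12, g, h} (size 4)

Answer: 4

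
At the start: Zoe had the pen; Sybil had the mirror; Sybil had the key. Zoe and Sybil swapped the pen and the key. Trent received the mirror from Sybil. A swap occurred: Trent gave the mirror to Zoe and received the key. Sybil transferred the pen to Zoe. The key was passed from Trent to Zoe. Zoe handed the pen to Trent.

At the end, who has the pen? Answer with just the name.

Tracking all object holders:
Start: pen:Zoe, mirror:Sybil, key:Sybil
Event 1 (swap pen<->key: now pen:Sybil, key:Zoe). State: pen:Sybil, mirror:Sybil, key:Zoe
Event 2 (give mirror: Sybil -> Trent). State: pen:Sybil, mirror:Trent, key:Zoe
Event 3 (swap mirror<->key: now mirror:Zoe, key:Trent). State: pen:Sybil, mirror:Zoe, key:Trent
Event 4 (give pen: Sybil -> Zoe). State: pen:Zoe, mirror:Zoe, key:Trent
Event 5 (give key: Trent -> Zoe). State: pen:Zoe, mirror:Zoe, key:Zoe
Event 6 (give pen: Zoe -> Trent). State: pen:Trent, mirror:Zoe, key:Zoe

Final state: pen:Trent, mirror:Zoe, key:Zoe
The pen is held by Trent.

Answer: Trent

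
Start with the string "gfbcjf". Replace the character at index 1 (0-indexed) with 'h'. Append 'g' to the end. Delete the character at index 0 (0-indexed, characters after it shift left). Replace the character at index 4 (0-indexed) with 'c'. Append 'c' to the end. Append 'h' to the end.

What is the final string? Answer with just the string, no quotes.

Answer: hbcjcgch

Derivation:
Applying each edit step by step:
Start: "gfbcjf"
Op 1 (replace idx 1: 'f' -> 'h'): "gfbcjf" -> "ghbcjf"
Op 2 (append 'g'): "ghbcjf" -> "ghbcjfg"
Op 3 (delete idx 0 = 'g'): "ghbcjfg" -> "hbcjfg"
Op 4 (replace idx 4: 'f' -> 'c'): "hbcjfg" -> "hbcjcg"
Op 5 (append 'c'): "hbcjcg" -> "hbcjcgc"
Op 6 (append 'h'): "hbcjcgc" -> "hbcjcgch"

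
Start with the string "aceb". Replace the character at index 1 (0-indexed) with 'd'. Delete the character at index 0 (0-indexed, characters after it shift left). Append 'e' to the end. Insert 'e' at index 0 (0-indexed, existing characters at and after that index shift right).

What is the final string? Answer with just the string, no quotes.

Answer: edebe

Derivation:
Applying each edit step by step:
Start: "aceb"
Op 1 (replace idx 1: 'c' -> 'd'): "aceb" -> "adeb"
Op 2 (delete idx 0 = 'a'): "adeb" -> "deb"
Op 3 (append 'e'): "deb" -> "debe"
Op 4 (insert 'e' at idx 0): "debe" -> "edebe"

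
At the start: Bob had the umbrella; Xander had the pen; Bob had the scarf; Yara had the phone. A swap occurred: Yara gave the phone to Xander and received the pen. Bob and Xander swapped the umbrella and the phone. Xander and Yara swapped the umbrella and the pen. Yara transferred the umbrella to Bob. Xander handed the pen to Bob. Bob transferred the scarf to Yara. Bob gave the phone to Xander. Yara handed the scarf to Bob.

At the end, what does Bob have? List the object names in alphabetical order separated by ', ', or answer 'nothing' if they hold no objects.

Answer: pen, scarf, umbrella

Derivation:
Tracking all object holders:
Start: umbrella:Bob, pen:Xander, scarf:Bob, phone:Yara
Event 1 (swap phone<->pen: now phone:Xander, pen:Yara). State: umbrella:Bob, pen:Yara, scarf:Bob, phone:Xander
Event 2 (swap umbrella<->phone: now umbrella:Xander, phone:Bob). State: umbrella:Xander, pen:Yara, scarf:Bob, phone:Bob
Event 3 (swap umbrella<->pen: now umbrella:Yara, pen:Xander). State: umbrella:Yara, pen:Xander, scarf:Bob, phone:Bob
Event 4 (give umbrella: Yara -> Bob). State: umbrella:Bob, pen:Xander, scarf:Bob, phone:Bob
Event 5 (give pen: Xander -> Bob). State: umbrella:Bob, pen:Bob, scarf:Bob, phone:Bob
Event 6 (give scarf: Bob -> Yara). State: umbrella:Bob, pen:Bob, scarf:Yara, phone:Bob
Event 7 (give phone: Bob -> Xander). State: umbrella:Bob, pen:Bob, scarf:Yara, phone:Xander
Event 8 (give scarf: Yara -> Bob). State: umbrella:Bob, pen:Bob, scarf:Bob, phone:Xander

Final state: umbrella:Bob, pen:Bob, scarf:Bob, phone:Xander
Bob holds: pen, scarf, umbrella.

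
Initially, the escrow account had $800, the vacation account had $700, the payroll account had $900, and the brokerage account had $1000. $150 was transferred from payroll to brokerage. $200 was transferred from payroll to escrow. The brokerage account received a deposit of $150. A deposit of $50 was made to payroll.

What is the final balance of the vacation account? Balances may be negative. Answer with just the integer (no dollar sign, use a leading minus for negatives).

Answer: 700

Derivation:
Tracking account balances step by step:
Start: escrow=800, vacation=700, payroll=900, brokerage=1000
Event 1 (transfer 150 payroll -> brokerage): payroll: 900 - 150 = 750, brokerage: 1000 + 150 = 1150. Balances: escrow=800, vacation=700, payroll=750, brokerage=1150
Event 2 (transfer 200 payroll -> escrow): payroll: 750 - 200 = 550, escrow: 800 + 200 = 1000. Balances: escrow=1000, vacation=700, payroll=550, brokerage=1150
Event 3 (deposit 150 to brokerage): brokerage: 1150 + 150 = 1300. Balances: escrow=1000, vacation=700, payroll=550, brokerage=1300
Event 4 (deposit 50 to payroll): payroll: 550 + 50 = 600. Balances: escrow=1000, vacation=700, payroll=600, brokerage=1300

Final balance of vacation: 700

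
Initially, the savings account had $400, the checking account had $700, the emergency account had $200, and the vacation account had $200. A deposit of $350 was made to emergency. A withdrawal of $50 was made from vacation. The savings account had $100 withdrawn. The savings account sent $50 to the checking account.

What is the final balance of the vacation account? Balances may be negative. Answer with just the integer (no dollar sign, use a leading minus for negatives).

Tracking account balances step by step:
Start: savings=400, checking=700, emergency=200, vacation=200
Event 1 (deposit 350 to emergency): emergency: 200 + 350 = 550. Balances: savings=400, checking=700, emergency=550, vacation=200
Event 2 (withdraw 50 from vacation): vacation: 200 - 50 = 150. Balances: savings=400, checking=700, emergency=550, vacation=150
Event 3 (withdraw 100 from savings): savings: 400 - 100 = 300. Balances: savings=300, checking=700, emergency=550, vacation=150
Event 4 (transfer 50 savings -> checking): savings: 300 - 50 = 250, checking: 700 + 50 = 750. Balances: savings=250, checking=750, emergency=550, vacation=150

Final balance of vacation: 150

Answer: 150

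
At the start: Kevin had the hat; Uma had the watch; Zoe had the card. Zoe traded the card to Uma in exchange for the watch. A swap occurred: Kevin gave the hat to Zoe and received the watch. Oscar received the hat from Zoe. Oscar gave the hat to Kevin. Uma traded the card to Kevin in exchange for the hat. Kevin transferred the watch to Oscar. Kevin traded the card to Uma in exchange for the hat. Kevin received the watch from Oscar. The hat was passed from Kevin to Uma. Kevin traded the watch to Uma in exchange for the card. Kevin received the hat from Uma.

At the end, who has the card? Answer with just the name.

Answer: Kevin

Derivation:
Tracking all object holders:
Start: hat:Kevin, watch:Uma, card:Zoe
Event 1 (swap card<->watch: now card:Uma, watch:Zoe). State: hat:Kevin, watch:Zoe, card:Uma
Event 2 (swap hat<->watch: now hat:Zoe, watch:Kevin). State: hat:Zoe, watch:Kevin, card:Uma
Event 3 (give hat: Zoe -> Oscar). State: hat:Oscar, watch:Kevin, card:Uma
Event 4 (give hat: Oscar -> Kevin). State: hat:Kevin, watch:Kevin, card:Uma
Event 5 (swap card<->hat: now card:Kevin, hat:Uma). State: hat:Uma, watch:Kevin, card:Kevin
Event 6 (give watch: Kevin -> Oscar). State: hat:Uma, watch:Oscar, card:Kevin
Event 7 (swap card<->hat: now card:Uma, hat:Kevin). State: hat:Kevin, watch:Oscar, card:Uma
Event 8 (give watch: Oscar -> Kevin). State: hat:Kevin, watch:Kevin, card:Uma
Event 9 (give hat: Kevin -> Uma). State: hat:Uma, watch:Kevin, card:Uma
Event 10 (swap watch<->card: now watch:Uma, card:Kevin). State: hat:Uma, watch:Uma, card:Kevin
Event 11 (give hat: Uma -> Kevin). State: hat:Kevin, watch:Uma, card:Kevin

Final state: hat:Kevin, watch:Uma, card:Kevin
The card is held by Kevin.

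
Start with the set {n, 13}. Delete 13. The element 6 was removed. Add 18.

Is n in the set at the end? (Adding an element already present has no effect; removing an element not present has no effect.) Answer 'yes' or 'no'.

Answer: yes

Derivation:
Tracking the set through each operation:
Start: {13, n}
Event 1 (remove 13): removed. Set: {n}
Event 2 (remove 6): not present, no change. Set: {n}
Event 3 (add 18): added. Set: {18, n}

Final set: {18, n} (size 2)
n is in the final set.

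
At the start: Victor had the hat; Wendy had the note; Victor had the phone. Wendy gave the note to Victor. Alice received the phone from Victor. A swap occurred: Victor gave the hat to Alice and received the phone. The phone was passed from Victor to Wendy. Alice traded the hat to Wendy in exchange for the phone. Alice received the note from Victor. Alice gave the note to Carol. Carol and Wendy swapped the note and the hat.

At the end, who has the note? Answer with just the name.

Tracking all object holders:
Start: hat:Victor, note:Wendy, phone:Victor
Event 1 (give note: Wendy -> Victor). State: hat:Victor, note:Victor, phone:Victor
Event 2 (give phone: Victor -> Alice). State: hat:Victor, note:Victor, phone:Alice
Event 3 (swap hat<->phone: now hat:Alice, phone:Victor). State: hat:Alice, note:Victor, phone:Victor
Event 4 (give phone: Victor -> Wendy). State: hat:Alice, note:Victor, phone:Wendy
Event 5 (swap hat<->phone: now hat:Wendy, phone:Alice). State: hat:Wendy, note:Victor, phone:Alice
Event 6 (give note: Victor -> Alice). State: hat:Wendy, note:Alice, phone:Alice
Event 7 (give note: Alice -> Carol). State: hat:Wendy, note:Carol, phone:Alice
Event 8 (swap note<->hat: now note:Wendy, hat:Carol). State: hat:Carol, note:Wendy, phone:Alice

Final state: hat:Carol, note:Wendy, phone:Alice
The note is held by Wendy.

Answer: Wendy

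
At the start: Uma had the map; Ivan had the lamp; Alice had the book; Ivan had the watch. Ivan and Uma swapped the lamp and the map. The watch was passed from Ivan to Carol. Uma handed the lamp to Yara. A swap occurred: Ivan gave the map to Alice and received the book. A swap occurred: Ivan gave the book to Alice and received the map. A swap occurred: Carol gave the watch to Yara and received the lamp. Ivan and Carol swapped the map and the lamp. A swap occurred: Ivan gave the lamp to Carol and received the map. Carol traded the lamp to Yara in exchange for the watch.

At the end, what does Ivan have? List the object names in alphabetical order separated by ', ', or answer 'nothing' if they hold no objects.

Tracking all object holders:
Start: map:Uma, lamp:Ivan, book:Alice, watch:Ivan
Event 1 (swap lamp<->map: now lamp:Uma, map:Ivan). State: map:Ivan, lamp:Uma, book:Alice, watch:Ivan
Event 2 (give watch: Ivan -> Carol). State: map:Ivan, lamp:Uma, book:Alice, watch:Carol
Event 3 (give lamp: Uma -> Yara). State: map:Ivan, lamp:Yara, book:Alice, watch:Carol
Event 4 (swap map<->book: now map:Alice, book:Ivan). State: map:Alice, lamp:Yara, book:Ivan, watch:Carol
Event 5 (swap book<->map: now book:Alice, map:Ivan). State: map:Ivan, lamp:Yara, book:Alice, watch:Carol
Event 6 (swap watch<->lamp: now watch:Yara, lamp:Carol). State: map:Ivan, lamp:Carol, book:Alice, watch:Yara
Event 7 (swap map<->lamp: now map:Carol, lamp:Ivan). State: map:Carol, lamp:Ivan, book:Alice, watch:Yara
Event 8 (swap lamp<->map: now lamp:Carol, map:Ivan). State: map:Ivan, lamp:Carol, book:Alice, watch:Yara
Event 9 (swap lamp<->watch: now lamp:Yara, watch:Carol). State: map:Ivan, lamp:Yara, book:Alice, watch:Carol

Final state: map:Ivan, lamp:Yara, book:Alice, watch:Carol
Ivan holds: map.

Answer: map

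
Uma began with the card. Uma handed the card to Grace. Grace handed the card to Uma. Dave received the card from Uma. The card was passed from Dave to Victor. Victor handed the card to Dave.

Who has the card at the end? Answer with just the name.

Answer: Dave

Derivation:
Tracking the card through each event:
Start: Uma has the card.
After event 1: Grace has the card.
After event 2: Uma has the card.
After event 3: Dave has the card.
After event 4: Victor has the card.
After event 5: Dave has the card.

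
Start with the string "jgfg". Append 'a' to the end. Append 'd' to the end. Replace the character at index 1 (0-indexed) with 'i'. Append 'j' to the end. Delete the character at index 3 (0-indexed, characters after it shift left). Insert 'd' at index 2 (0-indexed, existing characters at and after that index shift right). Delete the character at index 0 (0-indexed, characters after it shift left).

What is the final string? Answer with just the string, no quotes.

Answer: idfadj

Derivation:
Applying each edit step by step:
Start: "jgfg"
Op 1 (append 'a'): "jgfg" -> "jgfga"
Op 2 (append 'd'): "jgfga" -> "jgfgad"
Op 3 (replace idx 1: 'g' -> 'i'): "jgfgad" -> "jifgad"
Op 4 (append 'j'): "jifgad" -> "jifgadj"
Op 5 (delete idx 3 = 'g'): "jifgadj" -> "jifadj"
Op 6 (insert 'd' at idx 2): "jifadj" -> "jidfadj"
Op 7 (delete idx 0 = 'j'): "jidfadj" -> "idfadj"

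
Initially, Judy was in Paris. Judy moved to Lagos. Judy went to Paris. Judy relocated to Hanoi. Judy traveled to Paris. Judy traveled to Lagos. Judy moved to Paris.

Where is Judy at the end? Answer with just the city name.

Answer: Paris

Derivation:
Tracking Judy's location:
Start: Judy is in Paris.
After move 1: Paris -> Lagos. Judy is in Lagos.
After move 2: Lagos -> Paris. Judy is in Paris.
After move 3: Paris -> Hanoi. Judy is in Hanoi.
After move 4: Hanoi -> Paris. Judy is in Paris.
After move 5: Paris -> Lagos. Judy is in Lagos.
After move 6: Lagos -> Paris. Judy is in Paris.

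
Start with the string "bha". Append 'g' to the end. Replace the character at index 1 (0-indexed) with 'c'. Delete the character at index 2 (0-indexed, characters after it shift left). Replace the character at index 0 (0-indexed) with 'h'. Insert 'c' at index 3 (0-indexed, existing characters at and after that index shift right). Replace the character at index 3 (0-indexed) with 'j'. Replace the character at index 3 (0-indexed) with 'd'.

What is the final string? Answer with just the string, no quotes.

Answer: hcgd

Derivation:
Applying each edit step by step:
Start: "bha"
Op 1 (append 'g'): "bha" -> "bhag"
Op 2 (replace idx 1: 'h' -> 'c'): "bhag" -> "bcag"
Op 3 (delete idx 2 = 'a'): "bcag" -> "bcg"
Op 4 (replace idx 0: 'b' -> 'h'): "bcg" -> "hcg"
Op 5 (insert 'c' at idx 3): "hcg" -> "hcgc"
Op 6 (replace idx 3: 'c' -> 'j'): "hcgc" -> "hcgj"
Op 7 (replace idx 3: 'j' -> 'd'): "hcgj" -> "hcgd"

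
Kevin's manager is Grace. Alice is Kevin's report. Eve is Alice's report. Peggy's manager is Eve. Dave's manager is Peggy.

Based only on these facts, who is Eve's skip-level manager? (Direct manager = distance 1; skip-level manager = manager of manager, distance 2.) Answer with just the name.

Answer: Kevin

Derivation:
Reconstructing the manager chain from the given facts:
  Grace -> Kevin -> Alice -> Eve -> Peggy -> Dave
(each arrow means 'manager of the next')
Positions in the chain (0 = top):
  position of Grace: 0
  position of Kevin: 1
  position of Alice: 2
  position of Eve: 3
  position of Peggy: 4
  position of Dave: 5

Eve is at position 3; the skip-level manager is 2 steps up the chain, i.e. position 1: Kevin.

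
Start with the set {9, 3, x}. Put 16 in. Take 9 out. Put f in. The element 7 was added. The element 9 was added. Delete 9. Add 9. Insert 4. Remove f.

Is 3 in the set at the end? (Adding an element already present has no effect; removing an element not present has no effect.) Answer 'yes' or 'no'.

Tracking the set through each operation:
Start: {3, 9, x}
Event 1 (add 16): added. Set: {16, 3, 9, x}
Event 2 (remove 9): removed. Set: {16, 3, x}
Event 3 (add f): added. Set: {16, 3, f, x}
Event 4 (add 7): added. Set: {16, 3, 7, f, x}
Event 5 (add 9): added. Set: {16, 3, 7, 9, f, x}
Event 6 (remove 9): removed. Set: {16, 3, 7, f, x}
Event 7 (add 9): added. Set: {16, 3, 7, 9, f, x}
Event 8 (add 4): added. Set: {16, 3, 4, 7, 9, f, x}
Event 9 (remove f): removed. Set: {16, 3, 4, 7, 9, x}

Final set: {16, 3, 4, 7, 9, x} (size 6)
3 is in the final set.

Answer: yes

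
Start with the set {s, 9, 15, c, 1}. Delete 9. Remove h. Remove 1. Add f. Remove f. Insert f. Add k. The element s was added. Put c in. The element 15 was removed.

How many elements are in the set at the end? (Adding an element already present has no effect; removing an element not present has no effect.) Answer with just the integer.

Answer: 4

Derivation:
Tracking the set through each operation:
Start: {1, 15, 9, c, s}
Event 1 (remove 9): removed. Set: {1, 15, c, s}
Event 2 (remove h): not present, no change. Set: {1, 15, c, s}
Event 3 (remove 1): removed. Set: {15, c, s}
Event 4 (add f): added. Set: {15, c, f, s}
Event 5 (remove f): removed. Set: {15, c, s}
Event 6 (add f): added. Set: {15, c, f, s}
Event 7 (add k): added. Set: {15, c, f, k, s}
Event 8 (add s): already present, no change. Set: {15, c, f, k, s}
Event 9 (add c): already present, no change. Set: {15, c, f, k, s}
Event 10 (remove 15): removed. Set: {c, f, k, s}

Final set: {c, f, k, s} (size 4)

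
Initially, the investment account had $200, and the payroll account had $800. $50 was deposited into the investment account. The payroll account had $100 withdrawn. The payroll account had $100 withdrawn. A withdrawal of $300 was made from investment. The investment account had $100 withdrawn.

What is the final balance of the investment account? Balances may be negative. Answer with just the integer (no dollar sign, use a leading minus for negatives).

Answer: -150

Derivation:
Tracking account balances step by step:
Start: investment=200, payroll=800
Event 1 (deposit 50 to investment): investment: 200 + 50 = 250. Balances: investment=250, payroll=800
Event 2 (withdraw 100 from payroll): payroll: 800 - 100 = 700. Balances: investment=250, payroll=700
Event 3 (withdraw 100 from payroll): payroll: 700 - 100 = 600. Balances: investment=250, payroll=600
Event 4 (withdraw 300 from investment): investment: 250 - 300 = -50. Balances: investment=-50, payroll=600
Event 5 (withdraw 100 from investment): investment: -50 - 100 = -150. Balances: investment=-150, payroll=600

Final balance of investment: -150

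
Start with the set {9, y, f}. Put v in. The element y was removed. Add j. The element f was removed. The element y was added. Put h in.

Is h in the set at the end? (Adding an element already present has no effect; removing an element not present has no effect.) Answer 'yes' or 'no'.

Tracking the set through each operation:
Start: {9, f, y}
Event 1 (add v): added. Set: {9, f, v, y}
Event 2 (remove y): removed. Set: {9, f, v}
Event 3 (add j): added. Set: {9, f, j, v}
Event 4 (remove f): removed. Set: {9, j, v}
Event 5 (add y): added. Set: {9, j, v, y}
Event 6 (add h): added. Set: {9, h, j, v, y}

Final set: {9, h, j, v, y} (size 5)
h is in the final set.

Answer: yes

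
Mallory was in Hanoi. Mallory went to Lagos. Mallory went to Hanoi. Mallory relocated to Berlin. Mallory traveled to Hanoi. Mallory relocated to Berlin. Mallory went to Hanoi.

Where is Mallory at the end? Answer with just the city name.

Tracking Mallory's location:
Start: Mallory is in Hanoi.
After move 1: Hanoi -> Lagos. Mallory is in Lagos.
After move 2: Lagos -> Hanoi. Mallory is in Hanoi.
After move 3: Hanoi -> Berlin. Mallory is in Berlin.
After move 4: Berlin -> Hanoi. Mallory is in Hanoi.
After move 5: Hanoi -> Berlin. Mallory is in Berlin.
After move 6: Berlin -> Hanoi. Mallory is in Hanoi.

Answer: Hanoi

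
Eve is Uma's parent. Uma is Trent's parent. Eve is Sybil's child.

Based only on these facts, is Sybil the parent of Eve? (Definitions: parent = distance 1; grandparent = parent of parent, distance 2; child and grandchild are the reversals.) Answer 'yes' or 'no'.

Answer: yes

Derivation:
Reconstructing the parent chain from the given facts:
  Sybil -> Eve -> Uma -> Trent
(each arrow means 'parent of the next')
Positions in the chain (0 = top):
  position of Sybil: 0
  position of Eve: 1
  position of Uma: 2
  position of Trent: 3

Sybil is at position 0, Eve is at position 1; signed distance (j - i) = 1.
'parent' requires j - i = 1. Actual distance is 1, so the relation HOLDS.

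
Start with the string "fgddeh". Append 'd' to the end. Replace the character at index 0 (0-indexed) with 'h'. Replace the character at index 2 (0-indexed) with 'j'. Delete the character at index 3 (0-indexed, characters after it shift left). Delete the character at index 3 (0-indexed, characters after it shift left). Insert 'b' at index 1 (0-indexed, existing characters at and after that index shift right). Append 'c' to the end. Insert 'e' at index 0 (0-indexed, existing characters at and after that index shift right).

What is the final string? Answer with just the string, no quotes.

Applying each edit step by step:
Start: "fgddeh"
Op 1 (append 'd'): "fgddeh" -> "fgddehd"
Op 2 (replace idx 0: 'f' -> 'h'): "fgddehd" -> "hgddehd"
Op 3 (replace idx 2: 'd' -> 'j'): "hgddehd" -> "hgjdehd"
Op 4 (delete idx 3 = 'd'): "hgjdehd" -> "hgjehd"
Op 5 (delete idx 3 = 'e'): "hgjehd" -> "hgjhd"
Op 6 (insert 'b' at idx 1): "hgjhd" -> "hbgjhd"
Op 7 (append 'c'): "hbgjhd" -> "hbgjhdc"
Op 8 (insert 'e' at idx 0): "hbgjhdc" -> "ehbgjhdc"

Answer: ehbgjhdc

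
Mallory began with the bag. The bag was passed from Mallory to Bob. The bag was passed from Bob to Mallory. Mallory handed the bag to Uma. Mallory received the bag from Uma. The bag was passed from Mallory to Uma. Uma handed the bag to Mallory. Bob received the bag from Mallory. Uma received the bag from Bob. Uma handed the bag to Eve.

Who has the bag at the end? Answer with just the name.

Answer: Eve

Derivation:
Tracking the bag through each event:
Start: Mallory has the bag.
After event 1: Bob has the bag.
After event 2: Mallory has the bag.
After event 3: Uma has the bag.
After event 4: Mallory has the bag.
After event 5: Uma has the bag.
After event 6: Mallory has the bag.
After event 7: Bob has the bag.
After event 8: Uma has the bag.
After event 9: Eve has the bag.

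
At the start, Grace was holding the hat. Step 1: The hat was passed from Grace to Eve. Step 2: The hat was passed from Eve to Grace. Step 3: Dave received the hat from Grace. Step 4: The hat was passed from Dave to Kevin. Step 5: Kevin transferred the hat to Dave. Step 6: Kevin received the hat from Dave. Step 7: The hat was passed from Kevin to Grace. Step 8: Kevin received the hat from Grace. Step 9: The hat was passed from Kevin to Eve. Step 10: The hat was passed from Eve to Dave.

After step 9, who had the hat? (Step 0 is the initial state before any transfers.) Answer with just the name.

Tracking the hat holder through step 9:
After step 0 (start): Grace
After step 1: Eve
After step 2: Grace
After step 3: Dave
After step 4: Kevin
After step 5: Dave
After step 6: Kevin
After step 7: Grace
After step 8: Kevin
After step 9: Eve

At step 9, the holder is Eve.

Answer: Eve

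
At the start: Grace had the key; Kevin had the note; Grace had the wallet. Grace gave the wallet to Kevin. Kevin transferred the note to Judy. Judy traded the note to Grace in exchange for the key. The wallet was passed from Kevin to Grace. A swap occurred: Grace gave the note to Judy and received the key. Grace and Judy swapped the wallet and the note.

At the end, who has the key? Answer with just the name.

Answer: Grace

Derivation:
Tracking all object holders:
Start: key:Grace, note:Kevin, wallet:Grace
Event 1 (give wallet: Grace -> Kevin). State: key:Grace, note:Kevin, wallet:Kevin
Event 2 (give note: Kevin -> Judy). State: key:Grace, note:Judy, wallet:Kevin
Event 3 (swap note<->key: now note:Grace, key:Judy). State: key:Judy, note:Grace, wallet:Kevin
Event 4 (give wallet: Kevin -> Grace). State: key:Judy, note:Grace, wallet:Grace
Event 5 (swap note<->key: now note:Judy, key:Grace). State: key:Grace, note:Judy, wallet:Grace
Event 6 (swap wallet<->note: now wallet:Judy, note:Grace). State: key:Grace, note:Grace, wallet:Judy

Final state: key:Grace, note:Grace, wallet:Judy
The key is held by Grace.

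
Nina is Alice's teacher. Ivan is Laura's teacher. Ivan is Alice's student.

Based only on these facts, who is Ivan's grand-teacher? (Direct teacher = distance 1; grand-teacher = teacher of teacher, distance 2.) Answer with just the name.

Answer: Nina

Derivation:
Reconstructing the teacher chain from the given facts:
  Nina -> Alice -> Ivan -> Laura
(each arrow means 'teacher of the next')
Positions in the chain (0 = top):
  position of Nina: 0
  position of Alice: 1
  position of Ivan: 2
  position of Laura: 3

Ivan is at position 2; the grand-teacher is 2 steps up the chain, i.e. position 0: Nina.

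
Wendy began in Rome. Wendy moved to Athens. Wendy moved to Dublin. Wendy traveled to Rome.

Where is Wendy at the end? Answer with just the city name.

Tracking Wendy's location:
Start: Wendy is in Rome.
After move 1: Rome -> Athens. Wendy is in Athens.
After move 2: Athens -> Dublin. Wendy is in Dublin.
After move 3: Dublin -> Rome. Wendy is in Rome.

Answer: Rome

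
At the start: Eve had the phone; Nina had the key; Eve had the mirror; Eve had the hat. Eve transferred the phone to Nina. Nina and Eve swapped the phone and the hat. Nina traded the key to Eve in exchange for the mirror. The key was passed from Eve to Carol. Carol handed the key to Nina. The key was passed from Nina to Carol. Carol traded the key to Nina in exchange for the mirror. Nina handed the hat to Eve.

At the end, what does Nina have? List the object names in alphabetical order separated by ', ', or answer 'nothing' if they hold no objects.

Tracking all object holders:
Start: phone:Eve, key:Nina, mirror:Eve, hat:Eve
Event 1 (give phone: Eve -> Nina). State: phone:Nina, key:Nina, mirror:Eve, hat:Eve
Event 2 (swap phone<->hat: now phone:Eve, hat:Nina). State: phone:Eve, key:Nina, mirror:Eve, hat:Nina
Event 3 (swap key<->mirror: now key:Eve, mirror:Nina). State: phone:Eve, key:Eve, mirror:Nina, hat:Nina
Event 4 (give key: Eve -> Carol). State: phone:Eve, key:Carol, mirror:Nina, hat:Nina
Event 5 (give key: Carol -> Nina). State: phone:Eve, key:Nina, mirror:Nina, hat:Nina
Event 6 (give key: Nina -> Carol). State: phone:Eve, key:Carol, mirror:Nina, hat:Nina
Event 7 (swap key<->mirror: now key:Nina, mirror:Carol). State: phone:Eve, key:Nina, mirror:Carol, hat:Nina
Event 8 (give hat: Nina -> Eve). State: phone:Eve, key:Nina, mirror:Carol, hat:Eve

Final state: phone:Eve, key:Nina, mirror:Carol, hat:Eve
Nina holds: key.

Answer: key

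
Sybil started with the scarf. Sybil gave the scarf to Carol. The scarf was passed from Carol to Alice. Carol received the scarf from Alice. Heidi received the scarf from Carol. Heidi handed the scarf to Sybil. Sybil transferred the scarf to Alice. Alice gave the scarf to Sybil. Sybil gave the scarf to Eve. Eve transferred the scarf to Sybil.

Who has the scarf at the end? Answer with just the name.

Tracking the scarf through each event:
Start: Sybil has the scarf.
After event 1: Carol has the scarf.
After event 2: Alice has the scarf.
After event 3: Carol has the scarf.
After event 4: Heidi has the scarf.
After event 5: Sybil has the scarf.
After event 6: Alice has the scarf.
After event 7: Sybil has the scarf.
After event 8: Eve has the scarf.
After event 9: Sybil has the scarf.

Answer: Sybil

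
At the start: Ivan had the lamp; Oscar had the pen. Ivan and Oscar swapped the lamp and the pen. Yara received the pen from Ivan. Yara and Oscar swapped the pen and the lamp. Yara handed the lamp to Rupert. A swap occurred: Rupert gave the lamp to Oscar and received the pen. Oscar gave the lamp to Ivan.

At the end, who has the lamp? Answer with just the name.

Tracking all object holders:
Start: lamp:Ivan, pen:Oscar
Event 1 (swap lamp<->pen: now lamp:Oscar, pen:Ivan). State: lamp:Oscar, pen:Ivan
Event 2 (give pen: Ivan -> Yara). State: lamp:Oscar, pen:Yara
Event 3 (swap pen<->lamp: now pen:Oscar, lamp:Yara). State: lamp:Yara, pen:Oscar
Event 4 (give lamp: Yara -> Rupert). State: lamp:Rupert, pen:Oscar
Event 5 (swap lamp<->pen: now lamp:Oscar, pen:Rupert). State: lamp:Oscar, pen:Rupert
Event 6 (give lamp: Oscar -> Ivan). State: lamp:Ivan, pen:Rupert

Final state: lamp:Ivan, pen:Rupert
The lamp is held by Ivan.

Answer: Ivan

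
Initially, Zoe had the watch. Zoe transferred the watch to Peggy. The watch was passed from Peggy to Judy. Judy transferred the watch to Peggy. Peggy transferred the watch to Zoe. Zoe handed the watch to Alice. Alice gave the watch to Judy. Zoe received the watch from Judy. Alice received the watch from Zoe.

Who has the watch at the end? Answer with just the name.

Tracking the watch through each event:
Start: Zoe has the watch.
After event 1: Peggy has the watch.
After event 2: Judy has the watch.
After event 3: Peggy has the watch.
After event 4: Zoe has the watch.
After event 5: Alice has the watch.
After event 6: Judy has the watch.
After event 7: Zoe has the watch.
After event 8: Alice has the watch.

Answer: Alice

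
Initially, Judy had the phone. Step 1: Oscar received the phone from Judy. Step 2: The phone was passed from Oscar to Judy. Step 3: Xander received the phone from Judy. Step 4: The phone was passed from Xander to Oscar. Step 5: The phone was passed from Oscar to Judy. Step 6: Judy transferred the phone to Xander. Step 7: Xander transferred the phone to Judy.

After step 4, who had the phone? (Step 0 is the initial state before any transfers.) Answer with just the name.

Tracking the phone holder through step 4:
After step 0 (start): Judy
After step 1: Oscar
After step 2: Judy
After step 3: Xander
After step 4: Oscar

At step 4, the holder is Oscar.

Answer: Oscar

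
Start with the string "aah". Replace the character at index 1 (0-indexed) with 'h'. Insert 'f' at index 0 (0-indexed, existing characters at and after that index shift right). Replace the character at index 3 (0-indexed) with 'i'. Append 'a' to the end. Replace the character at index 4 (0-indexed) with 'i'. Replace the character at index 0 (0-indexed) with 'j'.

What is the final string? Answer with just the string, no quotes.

Applying each edit step by step:
Start: "aah"
Op 1 (replace idx 1: 'a' -> 'h'): "aah" -> "ahh"
Op 2 (insert 'f' at idx 0): "ahh" -> "fahh"
Op 3 (replace idx 3: 'h' -> 'i'): "fahh" -> "fahi"
Op 4 (append 'a'): "fahi" -> "fahia"
Op 5 (replace idx 4: 'a' -> 'i'): "fahia" -> "fahii"
Op 6 (replace idx 0: 'f' -> 'j'): "fahii" -> "jahii"

Answer: jahii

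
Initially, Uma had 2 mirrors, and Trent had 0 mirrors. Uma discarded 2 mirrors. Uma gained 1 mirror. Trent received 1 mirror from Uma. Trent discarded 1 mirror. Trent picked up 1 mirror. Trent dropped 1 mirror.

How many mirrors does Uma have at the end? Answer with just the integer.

Answer: 0

Derivation:
Tracking counts step by step:
Start: Uma=2, Trent=0
Event 1 (Uma -2): Uma: 2 -> 0. State: Uma=0, Trent=0
Event 2 (Uma +1): Uma: 0 -> 1. State: Uma=1, Trent=0
Event 3 (Uma -> Trent, 1): Uma: 1 -> 0, Trent: 0 -> 1. State: Uma=0, Trent=1
Event 4 (Trent -1): Trent: 1 -> 0. State: Uma=0, Trent=0
Event 5 (Trent +1): Trent: 0 -> 1. State: Uma=0, Trent=1
Event 6 (Trent -1): Trent: 1 -> 0. State: Uma=0, Trent=0

Uma's final count: 0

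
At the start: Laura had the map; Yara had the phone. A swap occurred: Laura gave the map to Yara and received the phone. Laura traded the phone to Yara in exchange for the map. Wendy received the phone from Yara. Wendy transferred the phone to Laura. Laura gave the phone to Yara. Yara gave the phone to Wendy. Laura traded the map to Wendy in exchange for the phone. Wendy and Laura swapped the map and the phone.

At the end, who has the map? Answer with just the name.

Tracking all object holders:
Start: map:Laura, phone:Yara
Event 1 (swap map<->phone: now map:Yara, phone:Laura). State: map:Yara, phone:Laura
Event 2 (swap phone<->map: now phone:Yara, map:Laura). State: map:Laura, phone:Yara
Event 3 (give phone: Yara -> Wendy). State: map:Laura, phone:Wendy
Event 4 (give phone: Wendy -> Laura). State: map:Laura, phone:Laura
Event 5 (give phone: Laura -> Yara). State: map:Laura, phone:Yara
Event 6 (give phone: Yara -> Wendy). State: map:Laura, phone:Wendy
Event 7 (swap map<->phone: now map:Wendy, phone:Laura). State: map:Wendy, phone:Laura
Event 8 (swap map<->phone: now map:Laura, phone:Wendy). State: map:Laura, phone:Wendy

Final state: map:Laura, phone:Wendy
The map is held by Laura.

Answer: Laura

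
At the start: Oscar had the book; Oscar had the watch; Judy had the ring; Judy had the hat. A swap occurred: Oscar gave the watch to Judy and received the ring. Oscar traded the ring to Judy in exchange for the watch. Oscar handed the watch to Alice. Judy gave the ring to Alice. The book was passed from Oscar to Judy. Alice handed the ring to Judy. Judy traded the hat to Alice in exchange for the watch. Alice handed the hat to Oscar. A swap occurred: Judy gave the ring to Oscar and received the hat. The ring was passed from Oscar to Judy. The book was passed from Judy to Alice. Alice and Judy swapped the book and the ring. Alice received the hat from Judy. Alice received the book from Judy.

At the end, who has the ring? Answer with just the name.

Tracking all object holders:
Start: book:Oscar, watch:Oscar, ring:Judy, hat:Judy
Event 1 (swap watch<->ring: now watch:Judy, ring:Oscar). State: book:Oscar, watch:Judy, ring:Oscar, hat:Judy
Event 2 (swap ring<->watch: now ring:Judy, watch:Oscar). State: book:Oscar, watch:Oscar, ring:Judy, hat:Judy
Event 3 (give watch: Oscar -> Alice). State: book:Oscar, watch:Alice, ring:Judy, hat:Judy
Event 4 (give ring: Judy -> Alice). State: book:Oscar, watch:Alice, ring:Alice, hat:Judy
Event 5 (give book: Oscar -> Judy). State: book:Judy, watch:Alice, ring:Alice, hat:Judy
Event 6 (give ring: Alice -> Judy). State: book:Judy, watch:Alice, ring:Judy, hat:Judy
Event 7 (swap hat<->watch: now hat:Alice, watch:Judy). State: book:Judy, watch:Judy, ring:Judy, hat:Alice
Event 8 (give hat: Alice -> Oscar). State: book:Judy, watch:Judy, ring:Judy, hat:Oscar
Event 9 (swap ring<->hat: now ring:Oscar, hat:Judy). State: book:Judy, watch:Judy, ring:Oscar, hat:Judy
Event 10 (give ring: Oscar -> Judy). State: book:Judy, watch:Judy, ring:Judy, hat:Judy
Event 11 (give book: Judy -> Alice). State: book:Alice, watch:Judy, ring:Judy, hat:Judy
Event 12 (swap book<->ring: now book:Judy, ring:Alice). State: book:Judy, watch:Judy, ring:Alice, hat:Judy
Event 13 (give hat: Judy -> Alice). State: book:Judy, watch:Judy, ring:Alice, hat:Alice
Event 14 (give book: Judy -> Alice). State: book:Alice, watch:Judy, ring:Alice, hat:Alice

Final state: book:Alice, watch:Judy, ring:Alice, hat:Alice
The ring is held by Alice.

Answer: Alice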